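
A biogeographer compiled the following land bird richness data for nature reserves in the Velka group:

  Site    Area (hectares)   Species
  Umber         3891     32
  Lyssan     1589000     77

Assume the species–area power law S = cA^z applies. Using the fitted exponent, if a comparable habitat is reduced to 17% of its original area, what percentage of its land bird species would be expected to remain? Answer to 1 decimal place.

77.2%

z = ln(77/32) / ln(1589000/3891) = 0.8781 / 6.0122 = 0.1460
S_new/S_old = (A_new/A_old)^z = 0.17^0.1460 = exp(0.1460 × -1.7720) = 0.772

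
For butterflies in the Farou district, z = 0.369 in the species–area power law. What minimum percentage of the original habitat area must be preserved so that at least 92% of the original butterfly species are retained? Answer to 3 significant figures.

Need (A_new/A_old)^0.369 = 0.92, so A_new/A_old = 0.92^(1/0.369) = 0.92^2.71
ln(A_new/A_old) = ln 0.92 / 0.369 = -0.0834 / 0.369 = -0.2260
A_new/A_old = e^-0.2260 ≈ 0.7977

79.8%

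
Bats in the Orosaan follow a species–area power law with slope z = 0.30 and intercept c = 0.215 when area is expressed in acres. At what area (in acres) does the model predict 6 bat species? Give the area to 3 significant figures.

65900 acres

6 = 0.215 × A^0.3  ⇒  A^0.3 = 6/0.215 = 27.91
ln A = ln(27.91) / 0.3 = 3.3289 / 0.3 = 11.0963
A = e^11.0963 ≈ 65924 acres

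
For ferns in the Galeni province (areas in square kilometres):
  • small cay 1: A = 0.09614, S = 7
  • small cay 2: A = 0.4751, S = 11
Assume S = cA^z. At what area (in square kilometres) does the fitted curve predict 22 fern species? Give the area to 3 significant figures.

5.51 square kilometres

z = ln(11/7) / ln(0.4751/0.09614) = 0.4520 / 1.5977 = 0.2829
c = 7 / 0.09614^0.2829 = 7 / 0.5155 = 13.58
A = (22/13.58)^(1/0.2829) ⇒ ln A = ln(1.62)/0.2829 = 1.7060
A = e^1.7060 ≈ 5.507 square kilometres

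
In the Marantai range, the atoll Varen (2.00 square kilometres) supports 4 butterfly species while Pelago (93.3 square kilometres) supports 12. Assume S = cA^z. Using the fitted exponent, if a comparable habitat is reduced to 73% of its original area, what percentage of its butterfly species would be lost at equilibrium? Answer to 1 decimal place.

z = ln(12/4) / ln(93.3/2) = 1.0986 / 3.8427 = 0.2859
S_new/S_old = (A_new/A_old)^z = 0.73^0.2859 = exp(0.2859 × -0.3147) = 0.914
Fraction lost = 1 − 0.914 = 0.08605

8.6%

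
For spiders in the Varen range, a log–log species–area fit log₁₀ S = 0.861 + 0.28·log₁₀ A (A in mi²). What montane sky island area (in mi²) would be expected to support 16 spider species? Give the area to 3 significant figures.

16 = 7.261 × A^0.28  ⇒  A^0.28 = 16/7.261 = 2.204
ln A = ln(2.204) / 0.28 = 0.7901 / 0.28 = 2.8217
A = e^2.8217 ≈ 16.8 mi²

16.8 mi²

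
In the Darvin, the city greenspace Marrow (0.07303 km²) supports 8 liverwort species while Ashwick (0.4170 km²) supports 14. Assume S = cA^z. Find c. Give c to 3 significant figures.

z = ln(S₂/S₁) / ln(A₂/A₁) = ln(14/8) / ln(0.417/0.07303) = 0.5596 / 1.7422 = 0.3212
c = S₁ / A₁^z = 8 / 0.07303^0.3212 = 8 / 0.4315 = 18.54

18.5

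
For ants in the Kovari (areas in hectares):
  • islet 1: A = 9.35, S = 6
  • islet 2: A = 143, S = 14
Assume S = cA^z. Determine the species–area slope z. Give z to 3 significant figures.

Taking logs: ln S = ln c + z ln A, so z = (ln S₂ − ln S₁)/(ln A₂ − ln A₁).
z = ln(14/6) / ln(143/9.35) = ln(2.333) / ln(15.29) = 0.8473 / 2.7275 = 0.3107

0.311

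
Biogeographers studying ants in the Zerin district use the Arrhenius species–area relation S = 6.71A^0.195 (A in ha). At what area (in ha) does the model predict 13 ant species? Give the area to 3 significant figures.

13 = 6.71 × A^0.195  ⇒  A^0.195 = 13/6.71 = 1.937
ln A = ln(1.937) / 0.195 = 0.6614 / 0.195 = 3.3915
A = e^3.3915 ≈ 29.71 ha

29.7 ha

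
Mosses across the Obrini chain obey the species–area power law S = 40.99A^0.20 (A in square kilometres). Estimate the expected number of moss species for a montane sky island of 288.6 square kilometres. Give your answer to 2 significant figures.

130

S = 40.99 × 288.6^0.2
ln S = ln 40.99 + 0.2 × ln 288.6 = 3.7133 + 0.2 × 5.6650 = 4.8463
S = e^4.8463 ≈ 127.3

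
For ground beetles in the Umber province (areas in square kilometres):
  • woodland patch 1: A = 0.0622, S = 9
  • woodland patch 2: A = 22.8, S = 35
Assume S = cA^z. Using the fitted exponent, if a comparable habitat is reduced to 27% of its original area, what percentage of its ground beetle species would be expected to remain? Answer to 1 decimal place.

74.0%

z = ln(35/9) / ln(22.8/0.0622) = 1.3581 / 5.9042 = 0.2300
S_new/S_old = (A_new/A_old)^z = 0.27^0.2300 = exp(0.2300 × -1.3093) = 0.7399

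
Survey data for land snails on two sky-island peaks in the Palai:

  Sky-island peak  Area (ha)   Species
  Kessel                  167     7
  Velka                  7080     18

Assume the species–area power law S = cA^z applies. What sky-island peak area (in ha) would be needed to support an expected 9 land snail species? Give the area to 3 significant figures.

z = ln(18/7) / ln(7080/167) = 0.9445 / 3.7470 = 0.2521
c = 7 / 167^0.2521 = 7 / 3.633 = 1.927
A = (9/1.927)^(1/0.2521) ⇒ ln A = ln(4.671)/0.2521 = 6.1151
A = e^6.1151 ≈ 452.6 ha

453 ha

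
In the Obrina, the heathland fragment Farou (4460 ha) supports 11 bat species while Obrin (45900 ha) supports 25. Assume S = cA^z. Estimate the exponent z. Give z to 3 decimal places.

0.352

Taking logs: ln S = ln c + z ln A, so z = (ln S₂ − ln S₁)/(ln A₂ − ln A₁).
z = ln(25/11) / ln(45900/4460) = ln(2.273) / ln(10.29) = 0.8210 / 2.3313 = 0.3522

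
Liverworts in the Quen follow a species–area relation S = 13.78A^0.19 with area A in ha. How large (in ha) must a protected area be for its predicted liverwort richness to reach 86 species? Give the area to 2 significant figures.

15000 ha

86 = 13.78 × A^0.19  ⇒  A^0.19 = 86/13.78 = 6.241
ln A = ln(6.241) / 0.19 = 1.8311 / 0.19 = 9.6375
A = e^9.6375 ≈ 15329 ha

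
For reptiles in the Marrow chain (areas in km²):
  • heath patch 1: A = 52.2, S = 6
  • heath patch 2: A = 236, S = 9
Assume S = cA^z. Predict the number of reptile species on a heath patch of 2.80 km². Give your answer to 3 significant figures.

z = ln(9/6) / ln(236/52.2) = 0.4055 / 1.5087 = 0.2687
c = 6 / 52.2^0.2687 = 6 / 2.895 = 2.073
S₃ = 2.073 × 2.8^0.2687 = 2.073 × 1.319 ≈ 2.733

2.73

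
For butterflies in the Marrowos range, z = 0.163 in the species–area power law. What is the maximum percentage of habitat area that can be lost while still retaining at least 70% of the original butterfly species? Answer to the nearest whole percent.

Need (A_new/A_old)^0.163 = 0.7, so A_new/A_old = 0.7^(1/0.163) = 0.7^6.135
ln(A_new/A_old) = ln 0.7 / 0.163 = -0.3567 / 0.163 = -2.1882
A_new/A_old = e^-2.1882 ≈ 0.1121
Fraction that can be lost = 1 − 0.1121 = 0.8879

89%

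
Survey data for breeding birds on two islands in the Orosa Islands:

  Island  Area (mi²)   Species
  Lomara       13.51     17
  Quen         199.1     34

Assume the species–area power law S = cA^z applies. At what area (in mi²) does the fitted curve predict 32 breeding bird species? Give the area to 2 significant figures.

160 mi²

z = ln(34/17) / ln(199.1/13.51) = 0.6931 / 2.6904 = 0.2576
c = 17 / 13.51^0.2576 = 17 / 1.956 = 8.693
A = (32/8.693)^(1/0.2576) ⇒ ln A = ln(3.681)/0.2576 = 5.0585
A = e^5.0585 ≈ 157.4 mi²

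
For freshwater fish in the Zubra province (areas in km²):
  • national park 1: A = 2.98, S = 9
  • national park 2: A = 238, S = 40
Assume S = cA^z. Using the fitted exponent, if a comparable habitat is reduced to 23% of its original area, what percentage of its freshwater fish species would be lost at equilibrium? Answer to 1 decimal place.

z = ln(40/9) / ln(238/2.98) = 1.4917 / 4.3803 = 0.3405
S_new/S_old = (A_new/A_old)^z = 0.23^0.3405 = exp(0.3405 × -1.4697) = 0.6062
Fraction lost = 1 − 0.6062 = 0.3938

39.4%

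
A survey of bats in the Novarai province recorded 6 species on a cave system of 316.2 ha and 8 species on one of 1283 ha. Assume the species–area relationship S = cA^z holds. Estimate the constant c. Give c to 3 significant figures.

z = ln(S₂/S₁) / ln(A₂/A₁) = ln(8/6) / ln(1283/316.2) = 0.2877 / 1.4006 = 0.2054
c = S₁ / A₁^z = 6 / 316.2^0.2054 = 6 / 3.262 = 1.839

1.84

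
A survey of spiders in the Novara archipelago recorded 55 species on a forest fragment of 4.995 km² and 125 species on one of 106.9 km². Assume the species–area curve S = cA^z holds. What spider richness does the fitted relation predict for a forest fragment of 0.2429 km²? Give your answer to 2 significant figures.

24

z = ln(125/55) / ln(106.9/4.995) = 0.8210 / 3.0635 = 0.2680
c = 55 / 4.995^0.2680 = 55 / 1.539 = 35.74
S₃ = 35.74 × 0.2429^0.2680 = 35.74 × 0.6844 ≈ 24.46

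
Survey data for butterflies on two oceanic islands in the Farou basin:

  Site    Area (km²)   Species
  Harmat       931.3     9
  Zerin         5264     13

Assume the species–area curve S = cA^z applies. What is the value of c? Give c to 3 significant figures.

2.11

z = ln(S₂/S₁) / ln(A₂/A₁) = ln(13/9) / ln(5264/931.3) = 0.3677 / 1.7321 = 0.2123
c = S₁ / A₁^z = 9 / 931.3^0.2123 = 9 / 4.269 = 2.108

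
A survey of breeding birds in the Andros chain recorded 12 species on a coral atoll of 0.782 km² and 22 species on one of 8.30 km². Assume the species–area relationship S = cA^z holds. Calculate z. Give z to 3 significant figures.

Taking logs: ln S = ln c + z ln A, so z = (ln S₂ − ln S₁)/(ln A₂ − ln A₁).
z = ln(22/12) / ln(8.3/0.782) = ln(1.833) / ln(10.61) = 0.6061 / 2.3622 = 0.2566

0.257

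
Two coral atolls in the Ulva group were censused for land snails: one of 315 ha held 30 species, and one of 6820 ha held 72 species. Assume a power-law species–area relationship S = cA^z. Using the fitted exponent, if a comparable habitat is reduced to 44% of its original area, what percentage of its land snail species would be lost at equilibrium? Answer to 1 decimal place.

z = ln(72/30) / ln(6820/315) = 0.8755 / 3.0750 = 0.2847
S_new/S_old = (A_new/A_old)^z = 0.44^0.2847 = exp(0.2847 × -0.8210) = 0.7916
Fraction lost = 1 − 0.7916 = 0.2084

20.8%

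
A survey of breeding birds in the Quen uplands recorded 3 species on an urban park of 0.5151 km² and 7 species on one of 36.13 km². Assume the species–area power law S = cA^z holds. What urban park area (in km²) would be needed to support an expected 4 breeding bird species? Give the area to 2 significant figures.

z = ln(7/3) / ln(36.13/0.5151) = 0.8473 / 4.2505 = 0.1993
c = 3 / 0.5151^0.1993 = 3 / 0.8761 = 3.424
A = (4/3.424)^(1/0.1993) ⇒ ln A = ln(1.168)/0.1993 = 0.7798
A = e^0.7798 ≈ 2.181 km²

2.2 km²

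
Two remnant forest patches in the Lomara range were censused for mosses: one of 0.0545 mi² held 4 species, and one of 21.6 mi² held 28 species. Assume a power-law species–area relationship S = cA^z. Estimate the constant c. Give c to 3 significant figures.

10.3

z = ln(S₂/S₁) / ln(A₂/A₁) = ln(28/4) / ln(21.6/0.0545) = 1.9459 / 5.9822 = 0.3253
c = S₁ / A₁^z = 4 / 0.0545^0.3253 = 4 / 0.3881 = 10.31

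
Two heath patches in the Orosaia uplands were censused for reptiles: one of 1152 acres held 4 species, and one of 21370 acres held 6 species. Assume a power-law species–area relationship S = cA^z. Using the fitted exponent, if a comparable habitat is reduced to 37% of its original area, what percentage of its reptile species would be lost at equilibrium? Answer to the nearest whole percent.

13%

z = ln(6/4) / ln(21370/1152) = 0.4055 / 2.9205 = 0.1388
S_new/S_old = (A_new/A_old)^z = 0.37^0.1388 = exp(0.1388 × -0.9943) = 0.8711
Fraction lost = 1 − 0.8711 = 0.1289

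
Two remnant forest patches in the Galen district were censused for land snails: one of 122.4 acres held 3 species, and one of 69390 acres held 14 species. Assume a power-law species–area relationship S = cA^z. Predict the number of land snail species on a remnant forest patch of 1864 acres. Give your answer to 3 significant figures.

z = ln(14/3) / ln(69390/122.4) = 1.5404 / 6.3402 = 0.2430
c = 3 / 122.4^0.2430 = 3 / 3.216 = 0.933
S₃ = 0.933 × 1864^0.2430 = 0.933 × 6.232 ≈ 5.814

5.81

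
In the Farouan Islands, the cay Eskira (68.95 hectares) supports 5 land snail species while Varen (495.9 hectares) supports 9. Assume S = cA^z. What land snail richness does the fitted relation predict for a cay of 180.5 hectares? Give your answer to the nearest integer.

z = ln(9/5) / ln(495.9/68.95) = 0.5878 / 1.9730 = 0.2979
c = 5 / 68.95^0.2979 = 5 / 3.53 = 1.417
S₃ = 1.417 × 180.5^0.2979 = 1.417 × 4.702 ≈ 6.66

7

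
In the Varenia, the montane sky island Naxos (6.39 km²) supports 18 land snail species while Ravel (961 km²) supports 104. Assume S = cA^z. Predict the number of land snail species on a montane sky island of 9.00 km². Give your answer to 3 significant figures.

20.3

z = ln(104/18) / ln(961/6.39) = 1.7540 / 5.0132 = 0.3499
c = 18 / 6.39^0.3499 = 18 / 1.913 = 9.407
S₃ = 9.407 × 9^0.3499 = 9.407 × 2.157 ≈ 20.29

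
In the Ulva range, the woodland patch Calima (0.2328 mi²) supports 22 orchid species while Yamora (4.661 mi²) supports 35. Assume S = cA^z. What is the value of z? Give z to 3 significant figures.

0.155

Taking logs: ln S = ln c + z ln A, so z = (ln S₂ − ln S₁)/(ln A₂ − ln A₁).
z = ln(35/22) / ln(4.661/0.2328) = ln(1.591) / ln(20.02) = 0.4643 / 2.9968 = 0.1549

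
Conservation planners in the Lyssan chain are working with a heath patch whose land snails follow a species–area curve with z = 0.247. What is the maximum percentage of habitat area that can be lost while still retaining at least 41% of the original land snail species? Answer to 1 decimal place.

97.3%

Need (A_new/A_old)^0.247 = 0.41, so A_new/A_old = 0.41^(1/0.247) = 0.41^4.049
ln(A_new/A_old) = ln 0.41 / 0.247 = -0.8916 / 0.247 = -3.6097
A_new/A_old = e^-3.6097 ≈ 0.02706
Fraction that can be lost = 1 − 0.02706 = 0.9729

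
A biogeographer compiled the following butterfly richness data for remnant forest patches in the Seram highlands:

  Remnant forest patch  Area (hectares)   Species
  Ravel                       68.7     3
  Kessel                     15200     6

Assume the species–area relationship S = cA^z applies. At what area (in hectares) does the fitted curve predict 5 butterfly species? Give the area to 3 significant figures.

z = ln(6/3) / ln(15200/68.7) = 0.6931 / 5.3993 = 0.1284
c = 3 / 68.7^0.1284 = 3 / 1.721 = 1.743
A = (5/1.743)^(1/0.1284) ⇒ ln A = ln(2.869)/0.1284 = 8.2088
A = e^8.2088 ≈ 3673 hectares

3670 hectares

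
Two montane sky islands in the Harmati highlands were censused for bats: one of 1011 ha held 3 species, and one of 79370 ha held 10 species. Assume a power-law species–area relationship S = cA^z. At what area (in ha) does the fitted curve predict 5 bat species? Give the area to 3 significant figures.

z = ln(10/3) / ln(79370/1011) = 1.2040 / 4.3632 = 0.2759
c = 3 / 1011^0.2759 = 3 / 6.747 = 0.4446
A = (5/0.4446)^(1/0.2759) ⇒ ln A = ln(11.25)/0.2759 = 8.7699
A = e^8.7699 ≈ 6438 ha

6440 ha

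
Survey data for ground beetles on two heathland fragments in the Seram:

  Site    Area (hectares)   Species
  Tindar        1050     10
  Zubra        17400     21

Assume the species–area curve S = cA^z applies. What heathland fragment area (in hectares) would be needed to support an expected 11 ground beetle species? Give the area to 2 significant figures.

1500 hectares

z = ln(21/10) / ln(17400/1050) = 0.7419 / 2.8077 = 0.2643
c = 10 / 1050^0.2643 = 10 / 6.286 = 1.591
A = (11/1.591)^(1/0.2643) ⇒ ln A = ln(6.914)/0.2643 = 7.3172
A = e^7.3172 ≈ 1506 hectares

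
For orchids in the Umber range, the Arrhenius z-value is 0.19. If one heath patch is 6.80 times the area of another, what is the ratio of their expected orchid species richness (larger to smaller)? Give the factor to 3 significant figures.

1.44

S₂/S₁ = (A₂/A₁)^z = 6.8^0.19
ln(S₂/S₁) = 0.19 × ln 6.8 = 0.19 × 1.9169 = 0.3642
S₂/S₁ = e^0.3642 ≈ 1.439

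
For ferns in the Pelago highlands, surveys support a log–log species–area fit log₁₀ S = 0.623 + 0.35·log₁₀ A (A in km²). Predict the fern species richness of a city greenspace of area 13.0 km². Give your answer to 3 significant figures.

S = 4.198 × 13^0.35
ln S = ln 4.198 + 0.35 × ln 13 = 1.4345 + 0.35 × 2.5649 = 2.3322
S = e^2.3322 ≈ 10.3

10.3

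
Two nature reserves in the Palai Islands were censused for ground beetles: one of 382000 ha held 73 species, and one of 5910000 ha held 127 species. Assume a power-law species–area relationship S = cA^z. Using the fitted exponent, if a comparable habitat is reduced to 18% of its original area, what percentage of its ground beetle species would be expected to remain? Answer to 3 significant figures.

z = ln(127/73) / ln(5910000/382000) = 0.5537 / 2.7390 = 0.2022
S_new/S_old = (A_new/A_old)^z = 0.18^0.2022 = exp(0.2022 × -1.7148) = 0.707

70.7%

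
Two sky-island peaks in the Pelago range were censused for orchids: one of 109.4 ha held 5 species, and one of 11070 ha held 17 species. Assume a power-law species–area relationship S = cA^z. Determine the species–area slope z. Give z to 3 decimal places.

0.265

Taking logs: ln S = ln c + z ln A, so z = (ln S₂ − ln S₁)/(ln A₂ − ln A₁).
z = ln(17/5) / ln(11070/109.4) = ln(3.4) / ln(101.2) = 1.2238 / 4.6170 = 0.2651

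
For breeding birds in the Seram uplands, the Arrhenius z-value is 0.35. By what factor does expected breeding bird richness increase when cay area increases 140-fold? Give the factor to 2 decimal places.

5.64

S₂/S₁ = (A₂/A₁)^z = 140^0.35
ln(S₂/S₁) = 0.35 × ln 140 = 0.35 × 4.9416 = 1.7296
S₂/S₁ = e^1.7296 ≈ 5.638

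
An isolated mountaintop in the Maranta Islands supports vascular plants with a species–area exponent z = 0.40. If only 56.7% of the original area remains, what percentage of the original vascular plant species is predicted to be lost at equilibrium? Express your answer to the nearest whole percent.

S_new/S_old = (A_new/A_old)^z = 0.567^0.4
= exp(0.4 × ln 0.567) = exp(0.4 × -0.5674) = exp(-0.2270) ≈ 0.797
Fraction lost = 1 − 0.797 = 0.203

20%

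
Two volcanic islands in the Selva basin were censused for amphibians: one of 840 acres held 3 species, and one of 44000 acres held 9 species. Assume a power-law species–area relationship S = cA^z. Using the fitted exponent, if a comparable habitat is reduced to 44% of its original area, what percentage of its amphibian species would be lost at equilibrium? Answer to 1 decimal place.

20.4%

z = ln(9/3) / ln(44000/840) = 1.0986 / 3.9585 = 0.2775
S_new/S_old = (A_new/A_old)^z = 0.44^0.2775 = exp(0.2775 × -0.8210) = 0.7962
Fraction lost = 1 − 0.7962 = 0.2038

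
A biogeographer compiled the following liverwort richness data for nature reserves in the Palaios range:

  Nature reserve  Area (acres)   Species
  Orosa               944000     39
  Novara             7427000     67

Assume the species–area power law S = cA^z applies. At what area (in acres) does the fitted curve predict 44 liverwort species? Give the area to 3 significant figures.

1500000 acres

z = ln(67/39) / ln(7427000/944000) = 0.5411 / 2.0628 = 0.2623
c = 39 / 944000^0.2623 = 39 / 36.94 = 1.056
A = (44/1.056)^(1/0.2623) ⇒ ln A = ln(41.67)/0.2623 = 14.2177
A = e^14.2177 ≈ 1495104 acres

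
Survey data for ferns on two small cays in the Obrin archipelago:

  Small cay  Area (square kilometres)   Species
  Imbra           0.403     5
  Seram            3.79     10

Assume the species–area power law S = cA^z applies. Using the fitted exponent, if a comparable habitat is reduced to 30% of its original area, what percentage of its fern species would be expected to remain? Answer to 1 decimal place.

z = ln(10/5) / ln(3.79/0.403) = 0.6931 / 2.2412 = 0.3093
S_new/S_old = (A_new/A_old)^z = 0.3^0.3093 = exp(0.3093 × -1.2040) = 0.6891

68.9%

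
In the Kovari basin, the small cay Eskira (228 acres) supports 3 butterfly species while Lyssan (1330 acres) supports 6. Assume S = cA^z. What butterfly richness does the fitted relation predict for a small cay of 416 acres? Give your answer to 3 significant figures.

z = ln(6/3) / ln(1330/228) = 0.6931 / 1.7636 = 0.3930
c = 3 / 228^0.3930 = 3 / 8.448 = 0.3551
S₃ = 0.3551 × 416^0.3930 = 0.3551 × 10.7 ≈ 3.8

3.80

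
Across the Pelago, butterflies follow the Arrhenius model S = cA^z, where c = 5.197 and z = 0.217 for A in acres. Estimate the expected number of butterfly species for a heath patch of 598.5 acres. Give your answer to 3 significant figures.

20.8

S = 5.197 × 598.5^0.217 = 5.197 × 4.005 ≈ 20.81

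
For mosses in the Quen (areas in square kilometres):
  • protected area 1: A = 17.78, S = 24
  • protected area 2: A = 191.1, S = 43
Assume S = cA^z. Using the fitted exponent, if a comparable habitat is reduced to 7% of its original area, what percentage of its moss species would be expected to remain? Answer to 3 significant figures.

z = ln(43/24) / ln(191.1/17.78) = 0.5831 / 2.3747 = 0.2456
S_new/S_old = (A_new/A_old)^z = 0.07^0.2456 = exp(0.2456 × -2.6593) = 0.5205

52.0%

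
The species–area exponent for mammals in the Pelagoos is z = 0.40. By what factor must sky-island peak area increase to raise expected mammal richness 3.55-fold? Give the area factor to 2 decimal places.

(A₂/A₁)^0.4 = 3.55, so A₂/A₁ = 3.55^(1/0.4) = 3.55^2.5
ln(A₂/A₁) = ln 3.55 / 0.4 = 1.2669 / 0.4 = 3.1674
A₂/A₁ = e^3.1674 ≈ 23.74

23.74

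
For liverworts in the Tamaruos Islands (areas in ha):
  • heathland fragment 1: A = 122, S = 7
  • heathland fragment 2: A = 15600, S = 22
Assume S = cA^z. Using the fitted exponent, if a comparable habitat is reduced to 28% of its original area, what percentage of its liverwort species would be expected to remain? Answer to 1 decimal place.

74.0%

z = ln(22/7) / ln(15600/122) = 1.1451 / 4.8510 = 0.2361
S_new/S_old = (A_new/A_old)^z = 0.28^0.2361 = exp(0.2361 × -1.2730) = 0.7404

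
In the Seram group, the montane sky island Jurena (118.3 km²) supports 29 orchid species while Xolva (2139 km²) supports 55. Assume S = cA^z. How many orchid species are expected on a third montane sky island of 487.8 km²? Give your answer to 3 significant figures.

39.7

z = ln(55/29) / ln(2139/118.3) = 0.6400 / 2.8949 = 0.2211
c = 29 / 118.3^0.2211 = 29 / 2.873 = 10.09
S₃ = 10.09 × 487.8^0.2211 = 10.09 × 3.93 ≈ 39.67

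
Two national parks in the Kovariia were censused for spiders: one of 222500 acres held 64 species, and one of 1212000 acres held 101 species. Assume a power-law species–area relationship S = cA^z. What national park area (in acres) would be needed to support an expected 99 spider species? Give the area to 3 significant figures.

1130000 acres

z = ln(101/64) / ln(1212000/222500) = 0.4562 / 1.6951 = 0.2692
c = 64 / 222500^0.2692 = 64 / 27.49 = 2.328
A = (99/2.328)^(1/0.2692) ⇒ ln A = ln(42.53)/0.2692 = 13.9335
A = e^13.9335 ≈ 1125201 acres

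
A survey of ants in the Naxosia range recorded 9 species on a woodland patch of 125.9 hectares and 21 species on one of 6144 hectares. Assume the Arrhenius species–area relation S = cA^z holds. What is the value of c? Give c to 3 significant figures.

3.14

z = ln(S₂/S₁) / ln(A₂/A₁) = ln(21/9) / ln(6144/125.9) = 0.8473 / 3.8877 = 0.2179
c = S₁ / A₁^z = 9 / 125.9^0.2179 = 9 / 2.869 = 3.137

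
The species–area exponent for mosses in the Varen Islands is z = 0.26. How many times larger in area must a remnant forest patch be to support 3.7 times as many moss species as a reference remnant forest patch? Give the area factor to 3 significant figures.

153

(A₂/A₁)^0.26 = 3.7, so A₂/A₁ = 3.7^(1/0.26) = 3.7^3.846
ln(A₂/A₁) = ln 3.7 / 0.26 = 1.3083 / 0.26 = 5.0320
A₂/A₁ = e^5.0320 ≈ 153.2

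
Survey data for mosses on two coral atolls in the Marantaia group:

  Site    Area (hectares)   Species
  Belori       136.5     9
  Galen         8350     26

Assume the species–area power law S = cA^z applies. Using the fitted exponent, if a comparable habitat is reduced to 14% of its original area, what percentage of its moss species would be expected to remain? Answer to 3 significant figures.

60.2%

z = ln(26/9) / ln(8350/136.5) = 1.0609 / 4.1137 = 0.2579
S_new/S_old = (A_new/A_old)^z = 0.14^0.2579 = exp(0.2579 × -1.9661) = 0.6023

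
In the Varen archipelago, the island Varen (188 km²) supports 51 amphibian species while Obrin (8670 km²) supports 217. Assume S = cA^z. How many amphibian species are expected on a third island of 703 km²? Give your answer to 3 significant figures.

z = ln(217/51) / ln(8670/188) = 1.4481 / 3.8312 = 0.3780
c = 51 / 188^0.3780 = 51 / 7.237 = 7.047
S₃ = 7.047 × 703^0.3780 = 7.047 × 11.91 ≈ 83.96

84.0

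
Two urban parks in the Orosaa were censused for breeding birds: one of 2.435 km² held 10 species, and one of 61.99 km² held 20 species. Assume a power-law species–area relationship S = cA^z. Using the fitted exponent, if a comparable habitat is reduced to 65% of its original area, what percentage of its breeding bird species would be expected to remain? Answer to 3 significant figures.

91.2%

z = ln(20/10) / ln(61.99/2.435) = 0.6931 / 3.2370 = 0.2141
S_new/S_old = (A_new/A_old)^z = 0.65^0.2141 = exp(0.2141 × -0.4308) = 0.9119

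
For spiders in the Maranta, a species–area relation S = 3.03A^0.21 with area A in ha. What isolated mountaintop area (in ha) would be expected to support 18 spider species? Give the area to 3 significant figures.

18 = 3.03 × A^0.21  ⇒  A^0.21 = 18/3.03 = 5.941
ln A = ln(5.941) / 0.21 = 1.7818 / 0.21 = 8.4848
A = e^8.4848 ≈ 4841 ha

4840 ha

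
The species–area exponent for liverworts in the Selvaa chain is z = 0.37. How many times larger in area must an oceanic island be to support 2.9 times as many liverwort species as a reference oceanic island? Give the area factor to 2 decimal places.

17.77

(A₂/A₁)^0.37 = 2.9, so A₂/A₁ = 2.9^(1/0.37) = 2.9^2.703
ln(A₂/A₁) = ln 2.9 / 0.37 = 1.0647 / 0.37 = 2.8776
A₂/A₁ = e^2.8776 ≈ 17.77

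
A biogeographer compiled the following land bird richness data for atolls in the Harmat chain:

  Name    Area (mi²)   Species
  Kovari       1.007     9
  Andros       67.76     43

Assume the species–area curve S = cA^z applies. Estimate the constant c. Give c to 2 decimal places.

z = ln(S₂/S₁) / ln(A₂/A₁) = ln(43/9) / ln(67.76/1.007) = 1.5640 / 4.2090 = 0.3716
c = S₁ / A₁^z = 9 / 1.007^0.3716 = 9 / 1.003 = 8.977

8.98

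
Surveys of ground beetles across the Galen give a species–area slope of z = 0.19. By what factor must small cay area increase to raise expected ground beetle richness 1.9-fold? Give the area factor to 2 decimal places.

29.32

(A₂/A₁)^0.19 = 1.9, so A₂/A₁ = 1.9^(1/0.19) = 1.9^5.263
ln(A₂/A₁) = ln 1.9 / 0.19 = 0.6419 / 0.19 = 3.3782
A₂/A₁ = e^3.3782 ≈ 29.32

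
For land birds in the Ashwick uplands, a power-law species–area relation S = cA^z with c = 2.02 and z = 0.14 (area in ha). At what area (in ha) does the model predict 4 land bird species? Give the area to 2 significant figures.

4 = 2.02 × A^0.14  ⇒  A^0.14 = 4/2.02 = 1.98
ln A = ln(1.98) / 0.14 = 0.6832 / 0.14 = 4.8800
A = e^4.8800 ≈ 131.6 ha

130 ha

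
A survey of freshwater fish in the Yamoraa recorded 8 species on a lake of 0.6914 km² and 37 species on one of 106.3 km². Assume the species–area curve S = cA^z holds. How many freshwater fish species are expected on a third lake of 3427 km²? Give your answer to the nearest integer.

106

z = ln(37/8) / ln(106.3/0.6914) = 1.5315 / 5.0353 = 0.3041
c = 8 / 0.6914^0.3041 = 8 / 0.8938 = 8.95
S₃ = 8.95 × 3427^0.3041 = 8.95 × 11.89 ≈ 106.4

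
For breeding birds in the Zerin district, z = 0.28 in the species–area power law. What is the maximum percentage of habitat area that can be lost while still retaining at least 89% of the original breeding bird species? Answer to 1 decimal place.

Need (A_new/A_old)^0.28 = 0.89, so A_new/A_old = 0.89^(1/0.28) = 0.89^3.571
ln(A_new/A_old) = ln 0.89 / 0.28 = -0.1165 / 0.28 = -0.4162
A_new/A_old = e^-0.4162 ≈ 0.6596
Fraction that can be lost = 1 − 0.6596 = 0.3404

34.0%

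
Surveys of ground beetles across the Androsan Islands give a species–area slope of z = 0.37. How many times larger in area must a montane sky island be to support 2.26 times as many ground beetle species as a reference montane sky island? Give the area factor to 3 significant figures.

(A₂/A₁)^0.37 = 2.26, so A₂/A₁ = 2.26^(1/0.37) = 2.26^2.703
ln(A₂/A₁) = ln 2.26 / 0.37 = 0.8154 / 0.37 = 2.2037
A₂/A₁ = e^2.2037 ≈ 9.058

9.06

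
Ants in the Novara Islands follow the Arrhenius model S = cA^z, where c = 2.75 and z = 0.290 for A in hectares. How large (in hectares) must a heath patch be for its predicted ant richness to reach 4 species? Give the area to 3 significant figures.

4 = 2.75 × A^0.29  ⇒  A^0.29 = 4/2.75 = 1.455
ln A = ln(1.455) / 0.29 = 0.3747 / 0.29 = 1.2920
A = e^1.2920 ≈ 3.64 hectares

3.64 hectares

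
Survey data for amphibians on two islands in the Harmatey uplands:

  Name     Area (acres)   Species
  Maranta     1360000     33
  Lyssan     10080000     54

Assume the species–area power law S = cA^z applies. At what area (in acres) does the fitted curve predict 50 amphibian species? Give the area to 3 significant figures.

z = ln(54/33) / ln(10080000/1360000) = 0.4925 / 2.0031 = 0.2459
c = 33 / 1360000^0.2459 = 33 / 32.21 = 1.025
A = (50/1.025)^(1/0.2459) ⇒ ln A = ln(48.8)/0.2459 = 15.8130
A = e^15.8130 ≈ 7370803 acres

7370000 acres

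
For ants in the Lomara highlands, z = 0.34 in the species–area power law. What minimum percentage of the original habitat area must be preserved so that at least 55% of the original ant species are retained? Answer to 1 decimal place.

Need (A_new/A_old)^0.34 = 0.55, so A_new/A_old = 0.55^(1/0.34) = 0.55^2.941
ln(A_new/A_old) = ln 0.55 / 0.34 = -0.5978 / 0.34 = -1.7583
A_new/A_old = e^-1.7583 ≈ 0.1723

17.2%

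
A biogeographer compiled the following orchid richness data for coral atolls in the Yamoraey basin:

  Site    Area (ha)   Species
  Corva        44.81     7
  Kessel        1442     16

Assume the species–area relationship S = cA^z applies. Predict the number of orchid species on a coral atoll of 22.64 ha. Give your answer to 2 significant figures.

5.9

z = ln(16/7) / ln(1442/44.81) = 0.8267 / 3.4714 = 0.2381
c = 7 / 44.81^0.2381 = 7 / 2.473 = 2.83
S₃ = 2.83 × 22.64^0.2381 = 2.83 × 2.102 ≈ 5.95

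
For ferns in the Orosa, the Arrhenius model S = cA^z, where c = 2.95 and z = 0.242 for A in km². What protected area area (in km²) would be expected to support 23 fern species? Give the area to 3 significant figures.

23 = 2.95 × A^0.242  ⇒  A^0.242 = 23/2.95 = 7.797
ln A = ln(7.797) / 0.242 = 2.0537 / 0.242 = 8.4863
A = e^8.4863 ≈ 4848 km²

4850 km²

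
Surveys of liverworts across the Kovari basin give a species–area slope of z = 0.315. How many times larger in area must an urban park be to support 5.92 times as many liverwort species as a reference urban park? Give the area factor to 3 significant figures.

283

(A₂/A₁)^0.315 = 5.92, so A₂/A₁ = 5.92^(1/0.315) = 5.92^3.175
ln(A₂/A₁) = ln 5.92 / 0.315 = 1.7783 / 0.315 = 5.6455
A₂/A₁ = e^5.6455 ≈ 283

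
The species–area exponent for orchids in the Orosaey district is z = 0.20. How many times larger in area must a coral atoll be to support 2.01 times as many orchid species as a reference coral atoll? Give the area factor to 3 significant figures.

32.8

(A₂/A₁)^0.2 = 2.01, so A₂/A₁ = 2.01^(1/0.2) = 2.01^5
ln(A₂/A₁) = ln 2.01 / 0.2 = 0.6981 / 0.2 = 3.4907
A₂/A₁ = e^3.4907 ≈ 32.81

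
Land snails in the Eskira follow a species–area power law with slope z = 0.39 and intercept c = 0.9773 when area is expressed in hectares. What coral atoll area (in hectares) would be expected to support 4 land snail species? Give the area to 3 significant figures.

37.1 hectares

4 = 0.9773 × A^0.39  ⇒  A^0.39 = 4/0.9773 = 4.093
ln A = ln(4.093) / 0.39 = 1.4093 / 0.39 = 3.6135
A = e^3.6135 ≈ 37.09 hectares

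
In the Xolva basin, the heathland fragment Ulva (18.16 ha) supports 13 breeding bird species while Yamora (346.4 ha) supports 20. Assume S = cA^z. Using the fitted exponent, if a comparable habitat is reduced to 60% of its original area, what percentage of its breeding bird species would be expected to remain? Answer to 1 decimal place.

z = ln(20/13) / ln(346.4/18.16) = 0.4308 / 2.9484 = 0.1461
S_new/S_old = (A_new/A_old)^z = 0.6^0.1461 = exp(0.1461 × -0.5108) = 0.9281

92.8%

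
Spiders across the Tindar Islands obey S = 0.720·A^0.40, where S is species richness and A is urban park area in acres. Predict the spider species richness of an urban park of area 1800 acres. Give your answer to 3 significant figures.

14.4

S = 0.72 × 1800^0.4
ln S = ln 0.72 + 0.4 × ln 1800 = -0.3285 + 0.4 × 7.4955 = 2.6697
S = e^2.6697 ≈ 14.44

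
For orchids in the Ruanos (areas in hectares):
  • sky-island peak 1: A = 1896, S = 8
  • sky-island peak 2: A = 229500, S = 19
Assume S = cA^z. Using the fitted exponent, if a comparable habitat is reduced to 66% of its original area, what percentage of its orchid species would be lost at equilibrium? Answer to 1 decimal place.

z = ln(19/8) / ln(229500/1896) = 0.8650 / 4.7962 = 0.1804
S_new/S_old = (A_new/A_old)^z = 0.66^0.1804 = exp(0.1804 × -0.4155) = 0.9278
Fraction lost = 1 − 0.9278 = 0.0722

7.2%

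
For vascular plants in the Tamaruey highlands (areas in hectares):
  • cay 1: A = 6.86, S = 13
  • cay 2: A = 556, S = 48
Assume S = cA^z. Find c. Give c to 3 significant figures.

z = ln(S₂/S₁) / ln(A₂/A₁) = ln(48/13) / ln(556/6.86) = 1.3063 / 4.3951 = 0.2972
c = S₁ / A₁^z = 13 / 6.86^0.2972 = 13 / 1.772 = 7.335

7.33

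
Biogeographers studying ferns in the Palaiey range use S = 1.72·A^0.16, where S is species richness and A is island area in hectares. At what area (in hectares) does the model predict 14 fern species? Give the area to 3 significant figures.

14 = 1.72 × A^0.16  ⇒  A^0.16 = 14/1.72 = 8.14
ln A = ln(8.14) / 0.16 = 2.0967 / 0.16 = 13.1046
A = e^13.1046 ≈ 491188 hectares

491000 hectares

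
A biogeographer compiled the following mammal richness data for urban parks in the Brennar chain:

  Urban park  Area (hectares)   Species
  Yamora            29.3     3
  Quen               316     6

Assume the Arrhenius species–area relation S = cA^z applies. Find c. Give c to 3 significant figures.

1.12

z = ln(S₂/S₁) / ln(A₂/A₁) = ln(6/3) / ln(316/29.3) = 0.6931 / 2.3782 = 0.2915
c = S₁ / A₁^z = 3 / 29.3^0.2915 = 3 / 2.676 = 1.121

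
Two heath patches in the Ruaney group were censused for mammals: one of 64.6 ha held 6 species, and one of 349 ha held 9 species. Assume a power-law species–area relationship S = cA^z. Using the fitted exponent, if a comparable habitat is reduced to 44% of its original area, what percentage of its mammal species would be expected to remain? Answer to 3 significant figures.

z = ln(9/6) / ln(349/64.6) = 0.4055 / 1.6869 = 0.2404
S_new/S_old = (A_new/A_old)^z = 0.44^0.2404 = exp(0.2404 × -0.8210) = 0.8209

82.1%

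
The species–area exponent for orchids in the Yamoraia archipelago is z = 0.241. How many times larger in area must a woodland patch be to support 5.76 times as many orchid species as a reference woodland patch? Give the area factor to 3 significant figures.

1430

(A₂/A₁)^0.241 = 5.76, so A₂/A₁ = 5.76^(1/0.241) = 5.76^4.149
ln(A₂/A₁) = ln 5.76 / 0.241 = 1.7509 / 0.241 = 7.2653
A₂/A₁ = e^7.2653 ≈ 1430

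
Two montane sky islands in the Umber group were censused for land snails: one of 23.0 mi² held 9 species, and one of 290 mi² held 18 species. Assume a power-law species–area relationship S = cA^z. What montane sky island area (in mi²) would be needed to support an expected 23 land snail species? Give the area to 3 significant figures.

711 mi²

z = ln(18/9) / ln(290/23) = 0.6931 / 2.5344 = 0.2735
c = 9 / 23^0.2735 = 9 / 2.357 = 3.818
A = (23/3.818)^(1/0.2735) ⇒ ln A = ln(6.024)/0.2735 = 6.5661
A = e^6.5661 ≈ 710.6 mi²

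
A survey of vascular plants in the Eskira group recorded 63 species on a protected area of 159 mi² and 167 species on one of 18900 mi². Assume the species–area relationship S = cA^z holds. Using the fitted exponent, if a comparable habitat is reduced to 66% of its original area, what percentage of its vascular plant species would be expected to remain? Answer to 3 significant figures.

91.9%

z = ln(167/63) / ln(18900/159) = 0.9749 / 4.7780 = 0.2040
S_new/S_old = (A_new/A_old)^z = 0.66^0.2040 = exp(0.2040 × -0.4155) = 0.9187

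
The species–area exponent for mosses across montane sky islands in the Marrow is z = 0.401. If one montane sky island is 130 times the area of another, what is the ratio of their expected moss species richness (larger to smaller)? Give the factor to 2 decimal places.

7.04

S₂/S₁ = (A₂/A₁)^z = 130^0.401
ln(S₂/S₁) = 0.401 × ln 130 = 0.401 × 4.8675 = 1.9519
S₂/S₁ = e^1.9519 ≈ 7.042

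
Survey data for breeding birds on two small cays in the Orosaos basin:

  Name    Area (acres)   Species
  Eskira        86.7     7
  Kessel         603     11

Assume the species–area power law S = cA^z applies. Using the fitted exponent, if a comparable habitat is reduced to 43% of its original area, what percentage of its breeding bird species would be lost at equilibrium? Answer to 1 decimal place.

z = ln(11/7) / ln(603/86.7) = 0.4520 / 1.9395 = 0.2330
S_new/S_old = (A_new/A_old)^z = 0.43^0.2330 = exp(0.2330 × -0.8440) = 0.8214
Fraction lost = 1 − 0.8214 = 0.1786

17.9%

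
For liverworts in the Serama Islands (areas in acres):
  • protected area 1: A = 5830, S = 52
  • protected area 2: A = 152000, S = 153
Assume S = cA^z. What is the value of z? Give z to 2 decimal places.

Taking logs: ln S = ln c + z ln A, so z = (ln S₂ − ln S₁)/(ln A₂ − ln A₁).
z = ln(153/52) / ln(152000/5830) = ln(2.942) / ln(26.07) = 1.0792 / 3.2609 = 0.3310

0.33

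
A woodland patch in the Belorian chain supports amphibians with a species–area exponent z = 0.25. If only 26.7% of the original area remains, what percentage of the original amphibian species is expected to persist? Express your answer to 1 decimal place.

S_new/S_old = (A_new/A_old)^z = 0.267^0.25
= exp(0.25 × ln 0.267) = exp(0.25 × -1.3205) = exp(-0.3301) ≈ 0.7188

71.9%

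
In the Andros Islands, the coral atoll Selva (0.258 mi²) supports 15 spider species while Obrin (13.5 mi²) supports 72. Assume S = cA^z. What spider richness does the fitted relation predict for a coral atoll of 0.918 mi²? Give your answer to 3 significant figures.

24.8

z = ln(72/15) / ln(13.5/0.258) = 1.5686 / 3.9575 = 0.3964
c = 15 / 0.258^0.3964 = 15 / 0.5845 = 25.66
S₃ = 25.66 × 0.918^0.3964 = 25.66 × 0.9667 ≈ 24.81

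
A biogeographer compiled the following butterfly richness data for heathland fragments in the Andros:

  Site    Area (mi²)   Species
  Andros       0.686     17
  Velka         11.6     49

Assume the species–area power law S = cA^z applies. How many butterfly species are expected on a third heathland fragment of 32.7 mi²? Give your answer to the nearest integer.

z = ln(49/17) / ln(11.6/0.686) = 1.0586 / 2.8279 = 0.3743
c = 17 / 0.686^0.3743 = 17 / 0.8684 = 19.58
S₃ = 19.58 × 32.7^0.3743 = 19.58 × 3.689 ≈ 72.22

72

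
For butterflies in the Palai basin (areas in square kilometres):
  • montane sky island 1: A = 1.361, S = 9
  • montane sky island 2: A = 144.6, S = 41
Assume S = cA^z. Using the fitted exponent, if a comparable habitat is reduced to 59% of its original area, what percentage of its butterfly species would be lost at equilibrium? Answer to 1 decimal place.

z = ln(41/9) / ln(144.6/1.361) = 1.5163 / 4.6658 = 0.3250
S_new/S_old = (A_new/A_old)^z = 0.59^0.3250 = exp(0.3250 × -0.5276) = 0.8424
Fraction lost = 1 − 0.8424 = 0.1576

15.8%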